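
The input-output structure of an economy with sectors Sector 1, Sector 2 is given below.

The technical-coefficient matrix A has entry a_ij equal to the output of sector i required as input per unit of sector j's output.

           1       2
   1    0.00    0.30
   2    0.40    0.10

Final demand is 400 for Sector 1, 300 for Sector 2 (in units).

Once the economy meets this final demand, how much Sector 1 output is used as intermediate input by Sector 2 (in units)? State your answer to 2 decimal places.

I − A =
  [   1.00    -0.30]
  [  -0.40     0.90]
det(I−A) = (1.00)(0.90) − (-0.30)(-0.40) = 0.7800
adj(I−A) = [[0.90, 0.30], [0.40, 1.00]]
(I − A)⁻¹ = adj(I−A) / det(I−A) ≈
  [   1.1538     0.3846]
  [   0.5128     1.2821]
First solve x = (I − A)⁻¹ d = adj(I−A)·d / det(I−A); in particular x_2 = (0.40·400 + 1.00·300) / 0.7800 = 460.00 / 0.7800 ≈ 589.7436.
Intermediate flow from 1 to 2: z_12 = a_12 · x_2 = 0.30 × 460.00 / 0.7800 = 138.00 / 0.7800 ≈ 176.92.

z_12 = 176.92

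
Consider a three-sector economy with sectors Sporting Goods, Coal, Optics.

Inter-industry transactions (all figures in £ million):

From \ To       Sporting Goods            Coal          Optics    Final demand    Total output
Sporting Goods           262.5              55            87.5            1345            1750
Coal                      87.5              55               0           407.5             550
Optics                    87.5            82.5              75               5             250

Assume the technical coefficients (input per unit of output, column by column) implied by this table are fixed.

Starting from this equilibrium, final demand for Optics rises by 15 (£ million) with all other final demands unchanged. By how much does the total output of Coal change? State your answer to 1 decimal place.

Δx_C = 0.5

Technical coefficients a_ij = z_ij / X_j:
  a_SS = 262.5/1750 = 0.15, a_CS = 87.5/1750 = 0.05, a_OS = 87.5/1750 = 0.05
  a_SC = 55/550 = 0.10, a_CC = 55/550 = 0.10, a_OC = 82.5/550 = 0.15
  a_SO = 87.5/250 = 0.35, a_CO = 0/250 = 0.00, a_OO = 75/250 = 0.30
I − A =
  [   0.85    -0.10    -0.35]
  [  -0.05     0.90     0.00]
  [  -0.05    -0.15     0.70]
Cofactors of I−A, C_ij = (−1)^(i+j)·(minor ij) (rows/columns in the sector order above):
  C_11 = (0.90)(0.70) − (0.00)(-0.15) = 0.6300
  C_12 = −[(-0.05)(0.70) − (0.00)(-0.05)] = 0.0350
  C_13 = (-0.05)(-0.15) − (0.90)(-0.05) = 0.0525
  C_21 = −[(-0.10)(0.70) − (-0.35)(-0.15)] = 0.1225
  C_22 = (0.85)(0.70) − (-0.35)(-0.05) = 0.5775
  C_23 = −[(0.85)(-0.15) − (-0.10)(-0.05)] = 0.1325
  C_31 = (-0.10)(0.00) − (-0.35)(0.90) = 0.3150
  C_32 = −[(0.85)(0.00) − (-0.35)(-0.05)] = 0.0175
  C_33 = (0.85)(0.90) − (-0.10)(-0.05) = 0.7600
det(I−A) = Σ_j (I−A)_1j·C_1j = (0.85)(0.6300) + (-0.10)(0.0350) + (-0.35)(0.0525) = 0.513625
adj(I−A) = Cᵀ =
  [ 0.6300   0.1225   0.3150]
  [ 0.0350   0.5775   0.0175]
  [ 0.0525   0.1325   0.7600]
(I − A)⁻¹ = adj(I−A) / det(I−A) ≈
  [   1.2266     0.2385     0.6133]
  [   0.0681     1.1244     0.0341]
  [   0.1022     0.2580     1.4797]
Δx = (I − A)⁻¹ Δd with Δd having +15 in the Optics component and 0 elsewhere.
So Δx_C = L_CO · (+15), where L_CO = adj(I−A)_CO / det(I−A) = 0.0175 / 0.513625.
Δx_C = 0.0175 × (+15) / 0.513625 = 0.2625 / 0.513625 ≈ 0.5.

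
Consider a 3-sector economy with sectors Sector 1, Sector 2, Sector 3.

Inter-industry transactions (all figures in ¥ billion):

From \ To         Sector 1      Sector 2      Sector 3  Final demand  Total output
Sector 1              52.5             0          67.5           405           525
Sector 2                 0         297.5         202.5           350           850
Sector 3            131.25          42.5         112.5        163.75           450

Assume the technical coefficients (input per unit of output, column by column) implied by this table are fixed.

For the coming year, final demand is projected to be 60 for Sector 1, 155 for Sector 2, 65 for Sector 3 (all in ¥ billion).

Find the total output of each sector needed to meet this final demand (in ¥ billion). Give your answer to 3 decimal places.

x_1 = 89.819, x_2 = 334.634, x_3 = 138.915

Technical coefficients a_ij = z_ij / X_j:
  a_11 = 52.5/525 = 0.10, a_21 = 0/525 = 0.00, a_31 = 131.25/525 = 0.25
  a_12 = 0/850 = 0.00, a_22 = 297.5/850 = 0.35, a_32 = 42.5/850 = 0.05
  a_13 = 67.5/450 = 0.15, a_23 = 202.5/450 = 0.45, a_33 = 112.5/450 = 0.25
I − A =
  [   0.90     0.00    -0.15]
  [   0.00     0.65    -0.45]
  [  -0.25    -0.05     0.75]
Cofactors of I−A, C_ij = (−1)^(i+j)·(minor ij) (rows/columns in the sector order above):
  C_11 = (0.65)(0.75) − (-0.45)(-0.05) = 0.4650
  C_12 = −[(0.00)(0.75) − (-0.45)(-0.25)] = 0.1125
  C_13 = (0.00)(-0.05) − (0.65)(-0.25) = 0.1625
  C_21 = −[(0.00)(0.75) − (-0.15)(-0.05)] = 0.0075
  C_22 = (0.90)(0.75) − (-0.15)(-0.25) = 0.6375
  C_23 = −[(0.90)(-0.05) − (0.00)(-0.25)] = 0.0450
  C_31 = (0.00)(-0.45) − (-0.15)(0.65) = 0.0975
  C_32 = −[(0.90)(-0.45) − (-0.15)(0.00)] = 0.4050
  C_33 = (0.90)(0.65) − (0.00)(0.00) = 0.5850
det(I−A) = Σ_j (I−A)_1j·C_1j = (0.90)(0.4650) + (0.00)(0.1125) + (-0.15)(0.1625) = 0.394125
adj(I−A) = Cᵀ =
  [ 0.4650   0.0075   0.0975]
  [ 0.1125   0.6375   0.4050]
  [ 0.1625   0.0450   0.5850]
(I − A)⁻¹ = adj(I−A) / det(I−A) ≈
  [   1.1798     0.0190     0.2474]
  [   0.2854     1.6175     1.0276]
  [   0.4123     0.1142     1.4843]
x = (I − A)⁻¹ d = adj(I−A)·d / det(I−A), with det(I−A) = 0.394125:
  x_1 = (0.4650·60 + 0.0075·155 + 0.0975·65) / 0.394125 = 35.40 / 0.394125 ≈ 89.819
  x_2 = (0.1125·60 + 0.6375·155 + 0.4050·65) / 0.394125 = 131.8875 / 0.394125 ≈ 334.634
  x_3 = (0.1625·60 + 0.0450·155 + 0.5850·65) / 0.394125 = 54.75 / 0.394125 ≈ 138.915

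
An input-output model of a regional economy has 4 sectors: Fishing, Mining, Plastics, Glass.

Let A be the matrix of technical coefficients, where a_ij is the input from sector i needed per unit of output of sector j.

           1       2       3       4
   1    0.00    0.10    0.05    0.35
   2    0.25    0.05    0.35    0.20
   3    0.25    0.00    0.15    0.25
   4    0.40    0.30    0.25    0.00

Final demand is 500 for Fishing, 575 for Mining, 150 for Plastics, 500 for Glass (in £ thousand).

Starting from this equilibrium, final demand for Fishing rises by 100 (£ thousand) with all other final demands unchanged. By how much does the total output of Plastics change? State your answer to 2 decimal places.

I − A =
  [   1.00    -0.10    -0.05    -0.35]
  [  -0.25     0.95    -0.35    -0.20]
  [  -0.25     0.00     0.85    -0.25]
  [  -0.40    -0.30    -0.25     1.00]
Compute the cofactors C_ij = (−1)^(i+j)·(3×3 minor ij) of I−A; the adjugate is their transpose:
adj(I−A) = Cᵀ =
  [ 0.670875   0.171750   0.204375   0.320250]
  [ 0.399875   0.629125   0.389375   0.363125]
  [ 0.336250   0.136250   0.697750   0.319375]
  [ 0.472375   0.291500   0.373000   0.765625]
det(I−A) = Σ_j (I−A)_1j·C_1j = (1.00)(0.670875) + (-0.10)(0.399875) + (-0.05)(0.336250) + (-0.35)(0.472375) = 0.44874375
(I − A)⁻¹ = adj(I−A) / det(I−A) ≈
  [   1.4950     0.3827     0.4554     0.7137]
  [   0.8911     1.4020     0.8677     0.8092]
  [   0.7493     0.3036     1.5549     0.7117]
  [   1.0527     0.6496     0.8312     1.7062]
Δx = (I − A)⁻¹ Δd with Δd having +100 in the Fishing component and 0 elsewhere.
So Δx_3 = L_31 · (+100), where L_31 = adj(I−A)_31 / det(I−A) = 0.336250 / 0.44874375.
Δx_3 = 0.336250 × (+100) / 0.44874375 = 33.625 / 0.44874375 ≈ 74.93.

Δx_3 = 74.93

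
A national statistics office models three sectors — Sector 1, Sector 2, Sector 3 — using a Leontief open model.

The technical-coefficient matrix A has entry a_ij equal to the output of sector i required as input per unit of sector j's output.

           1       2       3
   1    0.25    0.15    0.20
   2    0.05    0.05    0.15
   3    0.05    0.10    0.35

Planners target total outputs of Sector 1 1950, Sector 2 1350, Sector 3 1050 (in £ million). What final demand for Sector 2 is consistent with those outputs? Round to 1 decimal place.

I − A =
  [   0.75    -0.15    -0.20]
  [  -0.05     0.95    -0.15]
  [  -0.05    -0.10     0.65]
d = (I − A) x:
  d_1 = (+0.75)·1950 + (-0.15)·1350 + (-0.20)·1050 = 1050.0
  d_2 = (-0.05)·1950 + (+0.95)·1350 + (-0.15)·1050 = 1027.5
  d_3 = (-0.05)·1950 + (-0.10)·1350 + (+0.65)·1050 = 450.0

d_2 = 1027.5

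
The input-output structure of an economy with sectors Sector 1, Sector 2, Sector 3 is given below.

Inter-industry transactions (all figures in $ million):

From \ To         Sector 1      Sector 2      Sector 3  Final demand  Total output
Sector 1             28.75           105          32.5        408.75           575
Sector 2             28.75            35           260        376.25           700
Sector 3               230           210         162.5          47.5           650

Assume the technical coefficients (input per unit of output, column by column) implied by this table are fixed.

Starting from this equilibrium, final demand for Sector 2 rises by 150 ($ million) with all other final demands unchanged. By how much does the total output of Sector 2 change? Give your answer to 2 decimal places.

Technical coefficients a_ij = z_ij / X_j:
  a_11 = 28.75/575 = 0.05, a_21 = 28.75/575 = 0.05, a_31 = 230/575 = 0.40
  a_12 = 105/700 = 0.15, a_22 = 35/700 = 0.05, a_32 = 210/700 = 0.30
  a_13 = 32.5/650 = 0.05, a_23 = 260/650 = 0.40, a_33 = 162.5/650 = 0.25
I − A =
  [   0.95    -0.15    -0.05]
  [  -0.05     0.95    -0.40]
  [  -0.40    -0.30     0.75]
Cofactors of I−A, C_ij = (−1)^(i+j)·(minor ij) (rows/columns in the sector order above):
  C_11 = (0.95)(0.75) − (-0.40)(-0.30) = 0.5925
  C_12 = −[(-0.05)(0.75) − (-0.40)(-0.40)] = 0.1975
  C_13 = (-0.05)(-0.30) − (0.95)(-0.40) = 0.3950
  C_21 = −[(-0.15)(0.75) − (-0.05)(-0.30)] = 0.1275
  C_22 = (0.95)(0.75) − (-0.05)(-0.40) = 0.6925
  C_23 = −[(0.95)(-0.30) − (-0.15)(-0.40)] = 0.3450
  C_31 = (-0.15)(-0.40) − (-0.05)(0.95) = 0.1075
  C_32 = −[(0.95)(-0.40) − (-0.05)(-0.05)] = 0.3825
  C_33 = (0.95)(0.95) − (-0.15)(-0.05) = 0.8950
det(I−A) = Σ_j (I−A)_1j·C_1j = (0.95)(0.5925) + (-0.15)(0.1975) + (-0.05)(0.3950) = 0.5135
adj(I−A) = Cᵀ =
  [ 0.5925   0.1275   0.1075]
  [ 0.1975   0.6925   0.3825]
  [ 0.3950   0.3450   0.8950]
(I − A)⁻¹ = adj(I−A) / det(I−A) ≈
  [   1.1538     0.2483     0.2093]
  [   0.3846     1.3486     0.7449]
  [   0.7692     0.6719     1.7429]
Δx = (I − A)⁻¹ Δd with Δd having +150 in the Sector 2 component and 0 elsewhere.
So Δx_2 = L_22 · (+150), where L_22 = adj(I−A)_22 / det(I−A) = 0.6925 / 0.5135.
Δx_2 = 0.6925 × (+150) / 0.5135 = 103.875 / 0.5135 ≈ 202.29.

Δx_2 = 202.29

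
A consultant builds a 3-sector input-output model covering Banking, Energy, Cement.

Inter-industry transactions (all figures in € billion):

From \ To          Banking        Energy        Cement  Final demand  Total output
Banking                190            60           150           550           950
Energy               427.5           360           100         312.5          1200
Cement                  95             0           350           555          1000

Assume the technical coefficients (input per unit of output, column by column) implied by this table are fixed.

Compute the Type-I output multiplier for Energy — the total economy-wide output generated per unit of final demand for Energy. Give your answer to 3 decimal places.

Technical coefficients a_ij = z_ij / X_j:
  a_BB = 190/950 = 0.20, a_EB = 427.5/950 = 0.45, a_CB = 95/950 = 0.10
  a_BE = 60/1200 = 0.05, a_EE = 360/1200 = 0.30, a_CE = 0/1200 = 0.00
  a_BC = 150/1000 = 0.15, a_EC = 100/1000 = 0.10, a_CC = 350/1000 = 0.35
I − A =
  [   0.80    -0.05    -0.15]
  [  -0.45     0.70    -0.10]
  [  -0.10     0.00     0.65]
Cofactors of I−A, C_ij = (−1)^(i+j)·(minor ij) (rows/columns in the sector order above):
  C_11 = (0.70)(0.65) − (-0.10)(0.00) = 0.4550
  C_12 = −[(-0.45)(0.65) − (-0.10)(-0.10)] = 0.3025
  C_13 = (-0.45)(0.00) − (0.70)(-0.10) = 0.0700
  C_21 = −[(-0.05)(0.65) − (-0.15)(0.00)] = 0.0325
  C_22 = (0.80)(0.65) − (-0.15)(-0.10) = 0.5050
  C_23 = −[(0.80)(0.00) − (-0.05)(-0.10)] = 0.0050
  C_31 = (-0.05)(-0.10) − (-0.15)(0.70) = 0.1100
  C_32 = −[(0.80)(-0.10) − (-0.15)(-0.45)] = 0.1475
  C_33 = (0.80)(0.70) − (-0.05)(-0.45) = 0.5375
det(I−A) = Σ_j (I−A)_1j·C_1j = (0.80)(0.4550) + (-0.05)(0.3025) + (-0.15)(0.0700) = 0.338375
adj(I−A) = Cᵀ =
  [ 0.4550   0.0325   0.1100]
  [ 0.3025   0.5050   0.1475]
  [ 0.0700   0.0050   0.5375]
(I − A)⁻¹ = adj(I−A) / det(I−A) ≈
  [   1.3447     0.0960     0.3251]
  [   0.8940     1.4924     0.4359]
  [   0.2069     0.0148     1.5885]
The output multiplier for sector j is the column-j sum of the Leontief inverse (I − A)⁻¹ = adj(I−A) / det(I−A).
Column E of adj(I−A): (0.0325, 0.5050, 0.0050); det(I−A) = 0.338375.
m_E = (0.0325 + 0.5050 + 0.0050) / 0.338375 = 0.5425 / 0.338375 ≈ 1.603.

m_E = 1.603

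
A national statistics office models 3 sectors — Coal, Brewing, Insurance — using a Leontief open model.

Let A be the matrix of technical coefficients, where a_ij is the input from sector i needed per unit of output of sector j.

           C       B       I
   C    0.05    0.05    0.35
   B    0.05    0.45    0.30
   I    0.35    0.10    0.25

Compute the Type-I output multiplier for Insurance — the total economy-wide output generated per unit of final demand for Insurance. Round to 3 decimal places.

I − A =
  [   0.95    -0.05    -0.35]
  [  -0.05     0.55    -0.30]
  [  -0.35    -0.10     0.75]
Cofactors of I−A, C_ij = (−1)^(i+j)·(minor ij) (rows/columns in the sector order above):
  C_11 = (0.55)(0.75) − (-0.30)(-0.10) = 0.3825
  C_12 = −[(-0.05)(0.75) − (-0.30)(-0.35)] = 0.1425
  C_13 = (-0.05)(-0.10) − (0.55)(-0.35) = 0.1975
  C_21 = −[(-0.05)(0.75) − (-0.35)(-0.10)] = 0.0725
  C_22 = (0.95)(0.75) − (-0.35)(-0.35) = 0.5900
  C_23 = −[(0.95)(-0.10) − (-0.05)(-0.35)] = 0.1125
  C_31 = (-0.05)(-0.30) − (-0.35)(0.55) = 0.2075
  C_32 = −[(0.95)(-0.30) − (-0.35)(-0.05)] = 0.3025
  C_33 = (0.95)(0.55) − (-0.05)(-0.05) = 0.5200
det(I−A) = Σ_j (I−A)_1j·C_1j = (0.95)(0.3825) + (-0.05)(0.1425) + (-0.35)(0.1975) = 0.287125
adj(I−A) = Cᵀ =
  [ 0.3825   0.0725   0.2075]
  [ 0.1425   0.5900   0.3025]
  [ 0.1975   0.1125   0.5200]
(I − A)⁻¹ = adj(I−A) / det(I−A) ≈
  [   1.3322     0.2525     0.7227]
  [   0.4963     2.0549     1.0535]
  [   0.6879     0.3918     1.8111]
The output multiplier for sector j is the column-j sum of the Leontief inverse (I − A)⁻¹ = adj(I−A) / det(I−A).
Column I of adj(I−A): (0.2075, 0.3025, 0.5200); det(I−A) = 0.287125.
m_I = (0.2075 + 0.3025 + 0.5200) / 0.287125 = 1.03 / 0.287125 ≈ 3.587.

m_I = 3.587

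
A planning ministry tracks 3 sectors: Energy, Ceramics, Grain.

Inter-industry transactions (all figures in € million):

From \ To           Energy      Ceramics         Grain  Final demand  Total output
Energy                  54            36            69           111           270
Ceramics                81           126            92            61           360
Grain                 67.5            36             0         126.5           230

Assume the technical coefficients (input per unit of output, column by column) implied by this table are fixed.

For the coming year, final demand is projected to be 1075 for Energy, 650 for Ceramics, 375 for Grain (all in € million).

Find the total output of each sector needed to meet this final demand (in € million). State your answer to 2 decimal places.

x_1 = 2122.68, x_2 = 2703.40, x_3 = 1176.01

Technical coefficients a_ij = z_ij / X_j:
  a_11 = 54/270 = 0.20, a_21 = 81/270 = 0.30, a_31 = 67.5/270 = 0.25
  a_12 = 36/360 = 0.10, a_22 = 126/360 = 0.35, a_32 = 36/360 = 0.10
  a_13 = 69/230 = 0.30, a_23 = 92/230 = 0.40, a_33 = 0/230 = 0.00
I − A =
  [   0.80    -0.10    -0.30]
  [  -0.30     0.65    -0.40]
  [  -0.25    -0.10     1.00]
Cofactors of I−A, C_ij = (−1)^(i+j)·(minor ij) (rows/columns in the sector order above):
  C_11 = (0.65)(1.00) − (-0.40)(-0.10) = 0.6100
  C_12 = −[(-0.30)(1.00) − (-0.40)(-0.25)] = 0.4000
  C_13 = (-0.30)(-0.10) − (0.65)(-0.25) = 0.1925
  C_21 = −[(-0.10)(1.00) − (-0.30)(-0.10)] = 0.1300
  C_22 = (0.80)(1.00) − (-0.30)(-0.25) = 0.7250
  C_23 = −[(0.80)(-0.10) − (-0.10)(-0.25)] = 0.1050
  C_31 = (-0.10)(-0.40) − (-0.30)(0.65) = 0.2350
  C_32 = −[(0.80)(-0.40) − (-0.30)(-0.30)] = 0.4100
  C_33 = (0.80)(0.65) − (-0.10)(-0.30) = 0.4900
det(I−A) = Σ_j (I−A)_1j·C_1j = (0.80)(0.6100) + (-0.10)(0.4000) + (-0.30)(0.1925) = 0.39025
adj(I−A) = Cᵀ =
  [ 0.6100   0.1300   0.2350]
  [ 0.4000   0.7250   0.4100]
  [ 0.1925   0.1050   0.4900]
(I − A)⁻¹ = adj(I−A) / det(I−A) ≈
  [   1.5631     0.3331     0.6022]
  [   1.0250     1.8578     1.0506]
  [   0.4933     0.2691     1.2556]
x = (I − A)⁻¹ d = adj(I−A)·d / det(I−A), with det(I−A) = 0.39025:
  x_1 = (0.6100·1075 + 0.1300·650 + 0.2350·375) / 0.39025 = 828.375 / 0.39025 ≈ 2122.68
  x_2 = (0.4000·1075 + 0.7250·650 + 0.4100·375) / 0.39025 = 1055.00 / 0.39025 ≈ 2703.40
  x_3 = (0.1925·1075 + 0.1050·650 + 0.4900·375) / 0.39025 = 458.9375 / 0.39025 ≈ 1176.01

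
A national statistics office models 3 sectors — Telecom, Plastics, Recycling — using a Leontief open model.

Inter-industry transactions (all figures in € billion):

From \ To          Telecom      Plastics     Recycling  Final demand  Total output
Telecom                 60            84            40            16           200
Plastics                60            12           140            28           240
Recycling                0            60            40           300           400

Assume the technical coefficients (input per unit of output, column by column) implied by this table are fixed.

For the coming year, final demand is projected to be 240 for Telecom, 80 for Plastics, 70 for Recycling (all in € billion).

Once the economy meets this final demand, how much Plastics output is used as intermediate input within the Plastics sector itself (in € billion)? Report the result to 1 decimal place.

z_PP = 15.4

Technical coefficients a_ij = z_ij / X_j:
  a_TT = 60/200 = 0.30, a_PT = 60/200 = 0.30, a_RT = 0/200 = 0.00
  a_TP = 84/240 = 0.35, a_PP = 12/240 = 0.05, a_RP = 60/240 = 0.25
  a_TR = 40/400 = 0.10, a_PR = 140/400 = 0.35, a_RR = 40/400 = 0.10
I − A =
  [   0.70    -0.35    -0.10]
  [  -0.30     0.95    -0.35]
  [   0.00    -0.25     0.90]
Cofactors of I−A, C_ij = (−1)^(i+j)·(minor ij) (rows/columns in the sector order above):
  C_11 = (0.95)(0.90) − (-0.35)(-0.25) = 0.7675
  C_12 = −[(-0.30)(0.90) − (-0.35)(0.00)] = 0.2700
  C_13 = (-0.30)(-0.25) − (0.95)(0.00) = 0.0750
  C_21 = −[(-0.35)(0.90) − (-0.10)(-0.25)] = 0.3400
  C_22 = (0.70)(0.90) − (-0.10)(0.00) = 0.6300
  C_23 = −[(0.70)(-0.25) − (-0.35)(0.00)] = 0.1750
  C_31 = (-0.35)(-0.35) − (-0.10)(0.95) = 0.2175
  C_32 = −[(0.70)(-0.35) − (-0.10)(-0.30)] = 0.2750
  C_33 = (0.70)(0.95) − (-0.35)(-0.30) = 0.5600
det(I−A) = Σ_j (I−A)_1j·C_1j = (0.70)(0.7675) + (-0.35)(0.2700) + (-0.10)(0.0750) = 0.43525
adj(I−A) = Cᵀ =
  [ 0.7675   0.3400   0.2175]
  [ 0.2700   0.6300   0.2750]
  [ 0.0750   0.1750   0.5600]
(I − A)⁻¹ = adj(I−A) / det(I−A) ≈
  [   1.7634     0.7812     0.4997]
  [   0.6203     1.4474     0.6318]
  [   0.1723     0.4021     1.2866]
First solve x = (I − A)⁻¹ d = adj(I−A)·d / det(I−A); in particular x_P = (0.2700·240 + 0.6300·80 + 0.2750·70) / 0.43525 = 134.45 / 0.43525 ≈ 308.903.
Intermediate flow from P to P: z_PP = a_PP · x_P = 0.05 × 134.45 / 0.43525 = 6.7225 / 0.43525 ≈ 15.4.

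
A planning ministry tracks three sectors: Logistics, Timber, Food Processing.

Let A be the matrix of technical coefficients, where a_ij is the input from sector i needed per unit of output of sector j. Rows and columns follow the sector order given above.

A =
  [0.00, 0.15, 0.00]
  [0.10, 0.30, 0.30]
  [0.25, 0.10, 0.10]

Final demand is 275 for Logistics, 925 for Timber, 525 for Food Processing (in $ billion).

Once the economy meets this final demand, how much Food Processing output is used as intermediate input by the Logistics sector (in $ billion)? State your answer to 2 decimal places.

z_FL = 136.25

I − A =
  [   1.00    -0.15     0.00]
  [  -0.10     0.70    -0.30]
  [  -0.25    -0.10     0.90]
Cofactors of I−A, C_ij = (−1)^(i+j)·(minor ij) (rows/columns in the sector order above):
  C_11 = (0.70)(0.90) − (-0.30)(-0.10) = 0.6000
  C_12 = −[(-0.10)(0.90) − (-0.30)(-0.25)] = 0.1650
  C_13 = (-0.10)(-0.10) − (0.70)(-0.25) = 0.1850
  C_21 = −[(-0.15)(0.90) − (0.00)(-0.10)] = 0.1350
  C_22 = (1.00)(0.90) − (0.00)(-0.25) = 0.9000
  C_23 = −[(1.00)(-0.10) − (-0.15)(-0.25)] = 0.1375
  C_31 = (-0.15)(-0.30) − (0.00)(0.70) = 0.0450
  C_32 = −[(1.00)(-0.30) − (0.00)(-0.10)] = 0.3000
  C_33 = (1.00)(0.70) − (-0.15)(-0.10) = 0.6850
det(I−A) = Σ_j (I−A)_1j·C_1j = (1.00)(0.6000) + (-0.15)(0.1650) + (0.00)(0.1850) = 0.57525
adj(I−A) = Cᵀ =
  [ 0.6000   0.1350   0.0450]
  [ 0.1650   0.9000   0.3000]
  [ 0.1850   0.1375   0.6850]
(I − A)⁻¹ = adj(I−A) / det(I−A) ≈
  [   1.0430     0.2347     0.0782]
  [   0.2868     1.5645     0.5215]
  [   0.3216     0.2390     1.1908]
First solve x = (I − A)⁻¹ d = adj(I−A)·d / det(I−A); in particular x_L = (0.6000·275 + 0.1350·925 + 0.0450·525) / 0.57525 = 313.50 / 0.57525 ≈ 544.9804.
Intermediate flow from F to L: z_FL = a_FL · x_L = 0.25 × 313.50 / 0.57525 = 78.375 / 0.57525 ≈ 136.25.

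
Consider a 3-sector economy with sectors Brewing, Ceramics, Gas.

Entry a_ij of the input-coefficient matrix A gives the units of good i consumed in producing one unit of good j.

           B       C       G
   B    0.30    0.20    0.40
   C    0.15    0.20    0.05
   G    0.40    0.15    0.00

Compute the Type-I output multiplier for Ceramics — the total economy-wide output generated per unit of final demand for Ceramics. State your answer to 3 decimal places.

m_C = 2.567

I − A =
  [   0.70    -0.20    -0.40]
  [  -0.15     0.80    -0.05]
  [  -0.40    -0.15     1.00]
Cofactors of I−A, C_ij = (−1)^(i+j)·(minor ij) (rows/columns in the sector order above):
  C_11 = (0.80)(1.00) − (-0.05)(-0.15) = 0.7925
  C_12 = −[(-0.15)(1.00) − (-0.05)(-0.40)] = 0.1700
  C_13 = (-0.15)(-0.15) − (0.80)(-0.40) = 0.3425
  C_21 = −[(-0.20)(1.00) − (-0.40)(-0.15)] = 0.2600
  C_22 = (0.70)(1.00) − (-0.40)(-0.40) = 0.5400
  C_23 = −[(0.70)(-0.15) − (-0.20)(-0.40)] = 0.1850
  C_31 = (-0.20)(-0.05) − (-0.40)(0.80) = 0.3300
  C_32 = −[(0.70)(-0.05) − (-0.40)(-0.15)] = 0.0950
  C_33 = (0.70)(0.80) − (-0.20)(-0.15) = 0.5300
det(I−A) = Σ_j (I−A)_1j·C_1j = (0.70)(0.7925) + (-0.20)(0.1700) + (-0.40)(0.3425) = 0.38375
adj(I−A) = Cᵀ =
  [ 0.7925   0.2600   0.3300]
  [ 0.1700   0.5400   0.0950]
  [ 0.3425   0.1850   0.5300]
(I − A)⁻¹ = adj(I−A) / det(I−A) ≈
  [   2.0651     0.6775     0.8599]
  [   0.4430     1.4072     0.2476]
  [   0.8925     0.4821     1.3811]
The output multiplier for sector j is the column-j sum of the Leontief inverse (I − A)⁻¹ = adj(I−A) / det(I−A).
Column C of adj(I−A): (0.2600, 0.5400, 0.1850); det(I−A) = 0.38375.
m_C = (0.2600 + 0.5400 + 0.1850) / 0.38375 = 0.985 / 0.38375 ≈ 2.567.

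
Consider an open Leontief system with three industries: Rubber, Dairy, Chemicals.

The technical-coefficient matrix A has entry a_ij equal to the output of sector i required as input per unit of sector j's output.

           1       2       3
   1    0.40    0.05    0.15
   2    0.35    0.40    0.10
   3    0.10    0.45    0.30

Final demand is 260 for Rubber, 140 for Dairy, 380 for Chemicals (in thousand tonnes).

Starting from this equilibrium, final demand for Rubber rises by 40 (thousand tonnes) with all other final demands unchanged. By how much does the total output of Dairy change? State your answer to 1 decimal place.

I − A =
  [   0.60    -0.05    -0.15]
  [  -0.35     0.60    -0.10]
  [  -0.10    -0.45     0.70]
Cofactors of I−A, C_ij = (−1)^(i+j)·(minor ij) (rows/columns in the sector order above):
  C_11 = (0.60)(0.70) − (-0.10)(-0.45) = 0.3750
  C_12 = −[(-0.35)(0.70) − (-0.10)(-0.10)] = 0.2550
  C_13 = (-0.35)(-0.45) − (0.60)(-0.10) = 0.2175
  C_21 = −[(-0.05)(0.70) − (-0.15)(-0.45)] = 0.1025
  C_22 = (0.60)(0.70) − (-0.15)(-0.10) = 0.4050
  C_23 = −[(0.60)(-0.45) − (-0.05)(-0.10)] = 0.2750
  C_31 = (-0.05)(-0.10) − (-0.15)(0.60) = 0.0950
  C_32 = −[(0.60)(-0.10) − (-0.15)(-0.35)] = 0.1125
  C_33 = (0.60)(0.60) − (-0.05)(-0.35) = 0.3425
det(I−A) = Σ_j (I−A)_1j·C_1j = (0.60)(0.3750) + (-0.05)(0.2550) + (-0.15)(0.2175) = 0.179625
adj(I−A) = Cᵀ =
  [ 0.3750   0.1025   0.0950]
  [ 0.2550   0.4050   0.1125]
  [ 0.2175   0.2750   0.3425]
(I − A)⁻¹ = adj(I−A) / det(I−A) ≈
  [   2.0877     0.5706     0.5289]
  [   1.4196     2.2547     0.6263]
  [   1.2109     1.5310     1.9068]
Δx = (I − A)⁻¹ Δd with Δd having +40 in the Rubber component and 0 elsewhere.
So Δx_2 = L_21 · (+40), where L_21 = adj(I−A)_21 / det(I−A) = 0.2550 / 0.179625.
Δx_2 = 0.2550 × (+40) / 0.179625 = 10.20 / 0.179625 ≈ 56.8.

Δx_2 = 56.8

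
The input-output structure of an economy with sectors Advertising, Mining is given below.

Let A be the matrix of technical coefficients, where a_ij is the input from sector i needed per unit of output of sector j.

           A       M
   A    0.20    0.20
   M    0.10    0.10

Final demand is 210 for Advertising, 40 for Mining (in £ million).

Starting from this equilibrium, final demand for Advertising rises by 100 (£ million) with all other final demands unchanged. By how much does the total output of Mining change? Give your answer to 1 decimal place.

I − A =
  [   0.80    -0.20]
  [  -0.10     0.90]
det(I−A) = (0.80)(0.90) − (-0.20)(-0.10) = 0.7000
adj(I−A) = [[0.90, 0.20], [0.10, 0.80]]
(I − A)⁻¹ = adj(I−A) / det(I−A) ≈
  [   1.2857     0.2857]
  [   0.1429     1.1429]
Δx = (I − A)⁻¹ Δd with Δd having +100 in the Advertising component and 0 elsewhere.
So Δx_M = L_MA · (+100), where L_MA = adj(I−A)_MA / det(I−A) = 0.10 / 0.7000.
Δx_M = 0.10 × (+100) / 0.7000 = 10.00 / 0.7000 ≈ 14.3.

Δx_M = 14.3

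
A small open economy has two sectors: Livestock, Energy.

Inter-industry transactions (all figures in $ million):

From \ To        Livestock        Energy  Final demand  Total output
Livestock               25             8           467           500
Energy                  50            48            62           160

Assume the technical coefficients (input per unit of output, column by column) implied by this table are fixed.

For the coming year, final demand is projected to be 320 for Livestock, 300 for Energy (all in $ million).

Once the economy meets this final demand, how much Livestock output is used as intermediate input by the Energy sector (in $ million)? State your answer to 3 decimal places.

z_12 = 24.015

Technical coefficients a_ij = z_ij / X_j:
  a_11 = 25/500 = 0.05, a_21 = 50/500 = 0.10
  a_12 = 8/160 = 0.05, a_22 = 48/160 = 0.30
I − A =
  [   0.95    -0.05]
  [  -0.10     0.70]
det(I−A) = (0.95)(0.70) − (-0.05)(-0.10) = 0.6600
adj(I−A) = [[0.70, 0.05], [0.10, 0.95]]
(I − A)⁻¹ = adj(I−A) / det(I−A) ≈
  [   1.0606     0.0758]
  [   0.1515     1.4394]
First solve x = (I − A)⁻¹ d = adj(I−A)·d / det(I−A); in particular x_2 = (0.10·320 + 0.95·300) / 0.6600 = 317.00 / 0.6600 ≈ 480.30303.
Intermediate flow from 1 to 2: z_12 = a_12 · x_2 = 0.05 × 317.00 / 0.6600 = 15.85 / 0.6600 ≈ 24.015.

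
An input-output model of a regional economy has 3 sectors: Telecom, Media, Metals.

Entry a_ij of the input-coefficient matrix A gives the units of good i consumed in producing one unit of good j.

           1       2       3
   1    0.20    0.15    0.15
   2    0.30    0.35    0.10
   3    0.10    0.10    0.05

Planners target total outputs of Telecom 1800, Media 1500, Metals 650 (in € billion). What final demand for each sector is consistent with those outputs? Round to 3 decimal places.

I − A =
  [   0.80    -0.15    -0.15]
  [  -0.30     0.65    -0.10]
  [  -0.10    -0.10     0.95]
d = (I − A) x:
  d_1 = (+0.80)·1800 + (-0.15)·1500 + (-0.15)·650 = 1117.500
  d_2 = (-0.30)·1800 + (+0.65)·1500 + (-0.10)·650 = 370.000
  d_3 = (-0.10)·1800 + (-0.10)·1500 + (+0.95)·650 = 287.500

d_1 = 1117.500, d_2 = 370.000, d_3 = 287.500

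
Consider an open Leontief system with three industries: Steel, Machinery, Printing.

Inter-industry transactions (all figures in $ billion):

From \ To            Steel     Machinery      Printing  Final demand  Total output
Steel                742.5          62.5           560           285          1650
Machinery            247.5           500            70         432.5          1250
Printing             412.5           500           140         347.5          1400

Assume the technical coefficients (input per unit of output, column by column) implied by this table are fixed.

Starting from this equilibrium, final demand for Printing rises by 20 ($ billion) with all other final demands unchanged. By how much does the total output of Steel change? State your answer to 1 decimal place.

Technical coefficients a_ij = z_ij / X_j:
  a_11 = 742.5/1650 = 0.45, a_21 = 247.5/1650 = 0.15, a_31 = 412.5/1650 = 0.25
  a_12 = 62.5/1250 = 0.05, a_22 = 500/1250 = 0.40, a_32 = 500/1250 = 0.40
  a_13 = 560/1400 = 0.40, a_23 = 70/1400 = 0.05, a_33 = 140/1400 = 0.10
I − A =
  [   0.55    -0.05    -0.40]
  [  -0.15     0.60    -0.05]
  [  -0.25    -0.40     0.90]
Cofactors of I−A, C_ij = (−1)^(i+j)·(minor ij) (rows/columns in the sector order above):
  C_11 = (0.60)(0.90) − (-0.05)(-0.40) = 0.5200
  C_12 = −[(-0.15)(0.90) − (-0.05)(-0.25)] = 0.1475
  C_13 = (-0.15)(-0.40) − (0.60)(-0.25) = 0.2100
  C_21 = −[(-0.05)(0.90) − (-0.40)(-0.40)] = 0.2050
  C_22 = (0.55)(0.90) − (-0.40)(-0.25) = 0.3950
  C_23 = −[(0.55)(-0.40) − (-0.05)(-0.25)] = 0.2325
  C_31 = (-0.05)(-0.05) − (-0.40)(0.60) = 0.2425
  C_32 = −[(0.55)(-0.05) − (-0.40)(-0.15)] = 0.0875
  C_33 = (0.55)(0.60) − (-0.05)(-0.15) = 0.3225
det(I−A) = Σ_j (I−A)_1j·C_1j = (0.55)(0.5200) + (-0.05)(0.1475) + (-0.40)(0.2100) = 0.194625
adj(I−A) = Cᵀ =
  [ 0.5200   0.2050   0.2425]
  [ 0.1475   0.3950   0.0875]
  [ 0.2100   0.2325   0.3225]
(I − A)⁻¹ = adj(I−A) / det(I−A) ≈
  [   2.6718     1.0533     1.2460]
  [   0.7579     2.0295     0.4496]
  [   1.0790     1.1946     1.6570]
Δx = (I − A)⁻¹ Δd with Δd having +20 in the Printing component and 0 elsewhere.
So Δx_1 = L_13 · (+20), where L_13 = adj(I−A)_13 / det(I−A) = 0.2425 / 0.194625.
Δx_1 = 0.2425 × (+20) / 0.194625 = 4.85 / 0.194625 ≈ 24.9.

Δx_1 = 24.9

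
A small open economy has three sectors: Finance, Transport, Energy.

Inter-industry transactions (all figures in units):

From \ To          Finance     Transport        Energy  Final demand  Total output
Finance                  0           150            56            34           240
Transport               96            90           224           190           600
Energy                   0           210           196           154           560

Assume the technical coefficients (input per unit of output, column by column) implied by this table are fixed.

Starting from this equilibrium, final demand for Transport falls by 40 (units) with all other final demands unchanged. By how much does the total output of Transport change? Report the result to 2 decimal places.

Technical coefficients a_ij = z_ij / X_j:
  a_11 = 0/240 = 0.00, a_21 = 96/240 = 0.40, a_31 = 0/240 = 0.00
  a_12 = 150/600 = 0.25, a_22 = 90/600 = 0.15, a_32 = 210/600 = 0.35
  a_13 = 56/560 = 0.10, a_23 = 224/560 = 0.40, a_33 = 196/560 = 0.35
I − A =
  [   1.00    -0.25    -0.10]
  [  -0.40     0.85    -0.40]
  [   0.00    -0.35     0.65]
Cofactors of I−A, C_ij = (−1)^(i+j)·(minor ij) (rows/columns in the sector order above):
  C_11 = (0.85)(0.65) − (-0.40)(-0.35) = 0.4125
  C_12 = −[(-0.40)(0.65) − (-0.40)(0.00)] = 0.2600
  C_13 = (-0.40)(-0.35) − (0.85)(0.00) = 0.1400
  C_21 = −[(-0.25)(0.65) − (-0.10)(-0.35)] = 0.1975
  C_22 = (1.00)(0.65) − (-0.10)(0.00) = 0.6500
  C_23 = −[(1.00)(-0.35) − (-0.25)(0.00)] = 0.3500
  C_31 = (-0.25)(-0.40) − (-0.10)(0.85) = 0.1850
  C_32 = −[(1.00)(-0.40) − (-0.10)(-0.40)] = 0.4400
  C_33 = (1.00)(0.85) − (-0.25)(-0.40) = 0.7500
det(I−A) = Σ_j (I−A)_1j·C_1j = (1.00)(0.4125) + (-0.25)(0.2600) + (-0.10)(0.1400) = 0.3335
adj(I−A) = Cᵀ =
  [ 0.4125   0.1975   0.1850]
  [ 0.2600   0.6500   0.4400]
  [ 0.1400   0.3500   0.7500]
(I − A)⁻¹ = adj(I−A) / det(I−A) ≈
  [   1.2369     0.5922     0.5547]
  [   0.7796     1.9490     1.3193]
  [   0.4198     1.0495     2.2489]
Δx = (I − A)⁻¹ Δd with Δd having -40 in the Transport component and 0 elsewhere.
So Δx_2 = L_22 · (-40), where L_22 = adj(I−A)_22 / det(I−A) = 0.6500 / 0.3335.
Δx_2 = 0.6500 × (-40) / 0.3335 = -26.00 / 0.3335 ≈ -77.96.

Δx_2 = -77.96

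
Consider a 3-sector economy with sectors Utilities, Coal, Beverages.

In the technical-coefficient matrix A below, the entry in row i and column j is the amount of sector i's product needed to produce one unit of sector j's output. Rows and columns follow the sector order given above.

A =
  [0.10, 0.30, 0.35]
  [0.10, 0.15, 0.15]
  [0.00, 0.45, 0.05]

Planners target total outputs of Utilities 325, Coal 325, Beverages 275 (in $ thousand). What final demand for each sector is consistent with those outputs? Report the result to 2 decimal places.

d_1 = 98.75, d_2 = 202.50, d_3 = 115.00

I − A =
  [   0.90    -0.30    -0.35]
  [  -0.10     0.85    -0.15]
  [   0.00    -0.45     0.95]
d = (I − A) x:
  d_1 = (+0.90)·325 + (-0.30)·325 + (-0.35)·275 = 98.75
  d_2 = (-0.10)·325 + (+0.85)·325 + (-0.15)·275 = 202.50
  d_3 = (+0.00)·325 + (-0.45)·325 + (+0.95)·275 = 115.00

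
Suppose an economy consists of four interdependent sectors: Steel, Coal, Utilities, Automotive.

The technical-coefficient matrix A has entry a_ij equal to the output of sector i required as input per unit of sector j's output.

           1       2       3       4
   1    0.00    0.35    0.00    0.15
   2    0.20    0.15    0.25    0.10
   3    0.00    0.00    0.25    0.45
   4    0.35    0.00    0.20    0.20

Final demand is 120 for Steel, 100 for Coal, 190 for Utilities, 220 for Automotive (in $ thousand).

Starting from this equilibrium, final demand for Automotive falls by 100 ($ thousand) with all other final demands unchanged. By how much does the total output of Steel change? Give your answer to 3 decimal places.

Δx_1 = -47.237

I − A =
  [   1.00    -0.35     0.00    -0.15]
  [  -0.20     0.85    -0.25    -0.10]
  [   0.00     0.00     0.75    -0.45]
  [  -0.35     0.00    -0.20     0.80]
Compute the cofactors C_ij = (−1)^(i+j)·(3×3 minor ij) of I−A; the adjugate is their transpose:
adj(I−A) = Cᵀ =
  [ 0.433500   0.178500   0.102500   0.161250]
  [ 0.167625   0.470625   0.212875   0.210000]
  [ 0.133875   0.055125   0.567125   0.351000]
  [ 0.223125   0.091875   0.186625   0.585000]
det(I−A) = Σ_j (I−A)_1j·C_1j = (1.00)(0.433500) + (-0.35)(0.167625) + (0.00)(0.133875) + (-0.15)(0.223125) = 0.3413625
(I − A)⁻¹ = adj(I−A) / det(I−A) ≈
  [   1.2699     0.5229     0.3003     0.4724]
  [   0.4910     1.3787     0.6236     0.6152]
  [   0.3922     0.1615     1.6614     1.0282]
  [   0.6536     0.2691     0.5467     1.7137]
Δx = (I − A)⁻¹ Δd with Δd having -100 in the Automotive component and 0 elsewhere.
So Δx_1 = L_14 · (-100), where L_14 = adj(I−A)_14 / det(I−A) = 0.161250 / 0.3413625.
Δx_1 = 0.161250 × (-100) / 0.3413625 = -16.125 / 0.3413625 ≈ -47.237.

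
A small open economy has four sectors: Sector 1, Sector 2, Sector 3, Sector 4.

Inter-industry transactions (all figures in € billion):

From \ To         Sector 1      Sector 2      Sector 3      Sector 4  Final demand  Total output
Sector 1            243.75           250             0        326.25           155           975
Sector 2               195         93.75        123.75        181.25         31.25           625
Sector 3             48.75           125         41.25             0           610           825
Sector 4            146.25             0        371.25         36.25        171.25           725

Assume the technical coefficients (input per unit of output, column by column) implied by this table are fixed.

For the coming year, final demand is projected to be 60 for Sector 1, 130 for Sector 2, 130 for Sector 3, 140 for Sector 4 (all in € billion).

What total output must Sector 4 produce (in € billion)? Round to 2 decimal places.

Technical coefficients a_ij = z_ij / X_j:
  a_11 = 243.75/975 = 0.25, a_21 = 195/975 = 0.20, a_31 = 48.75/975 = 0.05, a_41 = 146.25/975 = 0.15
  a_12 = 250/625 = 0.40, a_22 = 93.75/625 = 0.15, a_32 = 125/625 = 0.20, a_42 = 0/625 = 0.00
  a_13 = 0/825 = 0.00, a_23 = 123.75/825 = 0.15, a_33 = 41.25/825 = 0.05, a_43 = 371.25/825 = 0.45
  a_14 = 326.25/725 = 0.45, a_24 = 181.25/725 = 0.25, a_34 = 0/725 = 0.00, a_44 = 36.25/725 = 0.05
I − A =
  [   0.75    -0.40     0.00    -0.45]
  [  -0.20     0.85    -0.15    -0.25]
  [  -0.05    -0.20     0.95     0.00]
  [  -0.15     0.00    -0.45     0.95]
Compute the cofactors C_ij = (−1)^(i+j)·(3×3 minor ij) of I−A; the adjugate is their transpose:
adj(I−A) = Cᵀ =
  [ 0.716125   0.401500   0.274125   0.444875]
  [ 0.228875   0.602625   0.221625   0.267000]
  [ 0.085875   0.148000   0.457250   0.079625]
  [ 0.153750   0.133500   0.259875   0.504125]
det(I−A) = Σ_j (I−A)_1j·C_1j = (0.75)(0.716125) + (-0.40)(0.228875) + (0.00)(0.085875) + (-0.45)(0.153750) = 0.37635625
(I − A)⁻¹ = adj(I−A) / det(I−A) ≈
  [   1.9028     1.0668     0.7284     1.1821]
  [   0.6081     1.6012     0.5889     0.7094]
  [   0.2282     0.3932     1.2149     0.2116]
  [   0.4085     0.3547     0.6905     1.3395]
x = (I − A)⁻¹ d = adj(I−A)·d / det(I−A), with det(I−A) = 0.37635625:
  x_1 = (0.716125·60 + 0.401500·130 + 0.274125·130 + 0.444875·140) / 0.37635625 = 193.08125 / 0.37635625 ≈ 513.03
  x_2 = (0.228875·60 + 0.602625·130 + 0.221625·130 + 0.267000·140) / 0.37635625 = 158.265 / 0.37635625 ≈ 420.52
  x_3 = (0.085875·60 + 0.148000·130 + 0.457250·130 + 0.079625·140) / 0.37635625 = 94.9825 / 0.37635625 ≈ 252.37
  x_4 = (0.153750·60 + 0.133500·130 + 0.259875·130 + 0.504125·140) / 0.37635625 = 130.94125 / 0.37635625 ≈ 347.92

x_4 = 347.92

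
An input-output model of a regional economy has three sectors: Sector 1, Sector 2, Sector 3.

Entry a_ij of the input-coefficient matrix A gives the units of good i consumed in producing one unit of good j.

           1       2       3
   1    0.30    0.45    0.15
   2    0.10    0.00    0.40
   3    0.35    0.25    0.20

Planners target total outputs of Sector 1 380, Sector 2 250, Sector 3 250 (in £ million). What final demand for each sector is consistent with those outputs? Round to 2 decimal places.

I − A =
  [   0.70    -0.45    -0.15]
  [  -0.10     1.00    -0.40]
  [  -0.35    -0.25     0.80]
d = (I − A) x:
  d_1 = (+0.70)·380 + (-0.45)·250 + (-0.15)·250 = 116.00
  d_2 = (-0.10)·380 + (+1.00)·250 + (-0.40)·250 = 112.00
  d_3 = (-0.35)·380 + (-0.25)·250 + (+0.80)·250 = 4.50

d_1 = 116.00, d_2 = 112.00, d_3 = 4.50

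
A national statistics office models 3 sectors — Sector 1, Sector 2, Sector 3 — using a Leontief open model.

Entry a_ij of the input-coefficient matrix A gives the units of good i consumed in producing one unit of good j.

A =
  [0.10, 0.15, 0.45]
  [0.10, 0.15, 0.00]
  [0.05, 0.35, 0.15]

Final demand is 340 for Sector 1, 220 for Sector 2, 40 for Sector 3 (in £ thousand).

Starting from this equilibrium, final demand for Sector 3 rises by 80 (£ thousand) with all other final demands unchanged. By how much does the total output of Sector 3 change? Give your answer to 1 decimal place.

I − A =
  [   0.90    -0.15    -0.45]
  [  -0.10     0.85     0.00]
  [  -0.05    -0.35     0.85]
Cofactors of I−A, C_ij = (−1)^(i+j)·(minor ij) (rows/columns in the sector order above):
  C_11 = (0.85)(0.85) − (0.00)(-0.35) = 0.7225
  C_12 = −[(-0.10)(0.85) − (0.00)(-0.05)] = 0.0850
  C_13 = (-0.10)(-0.35) − (0.85)(-0.05) = 0.0775
  C_21 = −[(-0.15)(0.85) − (-0.45)(-0.35)] = 0.2850
  C_22 = (0.90)(0.85) − (-0.45)(-0.05) = 0.7425
  C_23 = −[(0.90)(-0.35) − (-0.15)(-0.05)] = 0.3225
  C_31 = (-0.15)(0.00) − (-0.45)(0.85) = 0.3825
  C_32 = −[(0.90)(0.00) − (-0.45)(-0.10)] = 0.0450
  C_33 = (0.90)(0.85) − (-0.15)(-0.10) = 0.7500
det(I−A) = Σ_j (I−A)_1j·C_1j = (0.90)(0.7225) + (-0.15)(0.0850) + (-0.45)(0.0775) = 0.602625
adj(I−A) = Cᵀ =
  [ 0.7225   0.2850   0.3825]
  [ 0.0850   0.7425   0.0450]
  [ 0.0775   0.3225   0.7500]
(I − A)⁻¹ = adj(I−A) / det(I−A) ≈
  [   1.1989     0.4729     0.6347]
  [   0.1410     1.2321     0.0747]
  [   0.1286     0.5352     1.2446]
Δx = (I − A)⁻¹ Δd with Δd having +80 in the Sector 3 component and 0 elsewhere.
So Δx_3 = L_33 · (+80), where L_33 = adj(I−A)_33 / det(I−A) = 0.7500 / 0.602625.
Δx_3 = 0.7500 × (+80) / 0.602625 = 60.00 / 0.602625 ≈ 99.6.

Δx_3 = 99.6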